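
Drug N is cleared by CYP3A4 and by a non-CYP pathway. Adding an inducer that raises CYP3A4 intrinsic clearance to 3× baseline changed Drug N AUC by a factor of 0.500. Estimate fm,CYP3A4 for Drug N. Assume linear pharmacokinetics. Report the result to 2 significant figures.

0.50

Let fm be the CYP3A4 fraction. New clearance relative to baseline = fm × 3 + (1 − fm).
AUC ratio = 1 / (new CL fraction), so new CL fraction = 1 / 0.500 = 2.
fm × 3 + 1 − fm = 2  ⇒  fm × (3 − 1) = 1  ⇒  fm = 0.50.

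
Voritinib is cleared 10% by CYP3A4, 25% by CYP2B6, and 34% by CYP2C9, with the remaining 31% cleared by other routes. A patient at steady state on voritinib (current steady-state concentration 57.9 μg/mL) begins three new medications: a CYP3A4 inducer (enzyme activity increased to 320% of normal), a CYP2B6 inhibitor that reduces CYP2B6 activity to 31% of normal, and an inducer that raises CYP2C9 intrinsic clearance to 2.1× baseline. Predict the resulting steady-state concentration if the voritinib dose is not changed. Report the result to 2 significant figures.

41 μg/mL

The CYP3A4 pathway (10% of clearance) rises to 3.2× activity: 0.1 × 3.2 = 0.32.
The CYP2B6 pathway (25% of clearance) is reduced to 0.31× activity: 0.25 × 0.31 = 0.0775.
The CYP2C9 pathway (34% of clearance) is boosted to 2.1× activity: 0.34 × 2.1 = 0.714.
Non-CYP routes (31%) are unchanged.
CL_new/CL_old = 0.32 + 0.0775 + 0.714 + 0.31 = 1.4215.
New steady-state concentration = 57.9 / 1.4215 = 41 μg/mL (concentration scales inversely with clearance).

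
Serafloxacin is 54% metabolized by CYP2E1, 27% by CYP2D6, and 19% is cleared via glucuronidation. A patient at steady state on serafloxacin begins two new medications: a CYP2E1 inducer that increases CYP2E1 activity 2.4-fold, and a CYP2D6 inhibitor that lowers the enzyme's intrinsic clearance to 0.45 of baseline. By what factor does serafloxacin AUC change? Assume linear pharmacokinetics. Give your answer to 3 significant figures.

0.622

The CYP2E1 pathway (54% of clearance) increases to 2.4× activity: 0.54 × 2.4 = 1.296.
The CYP2D6 pathway (27% of clearance) drops to 0.45× activity: 0.27 × 0.45 = 0.1215.
The remaining 19% of clearance is unaffected.
Relative clearance = 1.296 + 0.1215 + 0.19 = 1.6075.
AUC ∝ 1/CL: fold-change = 1 / 1.6075 = 0.622.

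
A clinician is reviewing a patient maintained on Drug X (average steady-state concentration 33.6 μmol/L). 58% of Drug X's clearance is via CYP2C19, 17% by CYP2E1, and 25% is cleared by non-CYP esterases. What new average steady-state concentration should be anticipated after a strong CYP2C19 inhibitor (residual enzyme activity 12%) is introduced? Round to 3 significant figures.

68.6 μmol/L

CYP2C19: 0.58 × 0.12 = 0.0696
CYP2E1: 0.17 (unchanged)
Other: 0.25 (unchanged)
New clearance relative to baseline: 0.0696 + 0.17 + 0.25 = 0.4896.
New average steady-state concentration = baseline ÷ relative clearance = 33.6 / 0.4896 = 68.6 μmol/L.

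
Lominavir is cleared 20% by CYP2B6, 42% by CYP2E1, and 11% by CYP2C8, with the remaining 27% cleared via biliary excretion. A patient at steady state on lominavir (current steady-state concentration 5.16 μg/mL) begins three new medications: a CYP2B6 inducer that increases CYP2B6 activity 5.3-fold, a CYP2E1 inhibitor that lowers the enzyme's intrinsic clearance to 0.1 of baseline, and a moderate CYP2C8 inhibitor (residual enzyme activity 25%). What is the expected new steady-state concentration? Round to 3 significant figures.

The CYP2B6 pathway (20% of clearance) increases to 5.3× activity: 0.2 × 5.3 = 1.06.
The CYP2E1 pathway (42% of clearance) drops to 0.1× activity: 0.42 × 0.1 = 0.042.
The CYP2C8 pathway (11% of clearance) drops to 0.25× activity: 0.11 × 0.25 = 0.0275.
Non-CYP routes (27%) are unchanged.
CL_new/CL_old = 1.06 + 0.042 + 0.0275 + 0.27 = 1.3995.
Steady-state concentration ∝ 1/CL: new value = 5.16 / 1.3995 = 3.69 μg/mL.

3.69 μg/mL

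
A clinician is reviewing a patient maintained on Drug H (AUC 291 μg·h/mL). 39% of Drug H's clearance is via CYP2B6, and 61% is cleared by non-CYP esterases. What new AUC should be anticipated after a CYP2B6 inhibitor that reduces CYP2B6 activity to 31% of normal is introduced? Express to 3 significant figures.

The CYP2B6 pathway (39% of clearance) is reduced to 0.31× activity: 0.39 × 0.31 = 0.1209.
The remaining 61% of clearance is unaffected.
New clearance relative to baseline: 0.1209 + 0.61 = 0.7309.
New AUC = baseline ÷ relative clearance = 291 / 0.7309 = 398 μg·h/mL.

398 μg·h/mL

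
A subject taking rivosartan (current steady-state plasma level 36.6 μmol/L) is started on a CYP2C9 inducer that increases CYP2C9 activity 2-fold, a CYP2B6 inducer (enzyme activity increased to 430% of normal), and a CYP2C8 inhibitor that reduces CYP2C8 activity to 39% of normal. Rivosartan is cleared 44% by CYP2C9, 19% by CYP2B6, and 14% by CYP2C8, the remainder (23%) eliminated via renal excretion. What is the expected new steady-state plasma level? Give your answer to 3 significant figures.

The CYP2C9 pathway (44% of clearance) is boosted to 2× activity: 0.44 × 2 = 0.88.
The CYP2B6 pathway (19% of clearance) rises to 4.3× activity: 0.19 × 4.3 = 0.817.
The CYP2C8 pathway (14% of clearance) drops to 0.39× activity: 0.14 × 0.39 = 0.0546.
The remaining 23% of clearance is unaffected.
CL_new/CL_old = 0.88 + 0.817 + 0.0546 + 0.23 = 1.9816.
New steady-state plasma level = 36.6 / 1.9816 = 18.5 μmol/L (concentration scales inversely with clearance).

18.5 μmol/L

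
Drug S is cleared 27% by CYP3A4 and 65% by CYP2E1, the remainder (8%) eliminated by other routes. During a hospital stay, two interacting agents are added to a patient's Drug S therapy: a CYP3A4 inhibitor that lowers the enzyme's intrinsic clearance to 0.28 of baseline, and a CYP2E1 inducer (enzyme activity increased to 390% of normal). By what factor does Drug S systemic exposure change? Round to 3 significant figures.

The CYP3A4 pathway (27% of clearance) falls to 0.28× activity: 0.27 × 0.28 = 0.0756.
The CYP2E1 pathway (65% of clearance) is boosted to 3.9× activity: 0.65 × 3.9 = 2.535.
The remaining 8% of clearance is unaffected.
New clearance relative to baseline: 0.0756 + 2.535 + 0.08 = 2.6906.
Systemic exposure ∝ 1/CL: fold-change = 1 / 2.6906 = 0.372.

0.372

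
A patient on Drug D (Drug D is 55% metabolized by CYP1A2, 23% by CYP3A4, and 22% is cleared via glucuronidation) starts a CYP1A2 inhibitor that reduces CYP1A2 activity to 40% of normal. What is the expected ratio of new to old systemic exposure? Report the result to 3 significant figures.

1.49

The CYP1A2 pathway (55% of clearance) falls to 0.4× activity: 0.55 × 0.4 = 0.22.
CYP3A4 (23%) and the residual 22% are unaffected.
CL_new/CL_old = 0.22 + 0.23 + 0.22 = 0.67.
Since systemic exposure ∝ 1/CL, the ratio is 1 / 0.67 = 1.49.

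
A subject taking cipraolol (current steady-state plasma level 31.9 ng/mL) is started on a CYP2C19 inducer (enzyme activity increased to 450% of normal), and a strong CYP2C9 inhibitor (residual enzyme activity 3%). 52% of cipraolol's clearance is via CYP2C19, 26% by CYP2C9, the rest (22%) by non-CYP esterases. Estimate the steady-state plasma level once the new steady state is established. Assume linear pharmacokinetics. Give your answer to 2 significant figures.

The CYP2C19 pathway (52% of clearance) is boosted to 4.5× activity: 0.52 × 4.5 = 2.34.
The CYP2C9 pathway (26% of clearance) drops to 0.03× activity: 0.26 × 0.03 = 0.0078.
The remaining 22% of clearance is unaffected.
New clearance relative to baseline: 2.34 + 0.0078 + 0.22 = 2.5678.
Steady-state plasma level ∝ 1/CL: new value = 31.9 / 2.5678 = 12 ng/mL.

12 ng/mL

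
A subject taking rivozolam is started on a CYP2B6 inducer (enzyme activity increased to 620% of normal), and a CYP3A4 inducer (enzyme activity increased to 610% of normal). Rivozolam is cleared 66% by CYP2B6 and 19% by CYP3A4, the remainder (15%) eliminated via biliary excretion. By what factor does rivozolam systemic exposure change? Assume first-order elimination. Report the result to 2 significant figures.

CYP2B6: 0.66 × 6.2 = 4.092
CYP3A4: 0.19 × 6.1 = 1.159
Other: 0.15 (unchanged)
CL_new/CL_old = 4.092 + 1.159 + 0.15 = 5.401.
Systemic exposure ∝ 1/CL: fold-change = 1 / 5.401 = 0.19.

0.19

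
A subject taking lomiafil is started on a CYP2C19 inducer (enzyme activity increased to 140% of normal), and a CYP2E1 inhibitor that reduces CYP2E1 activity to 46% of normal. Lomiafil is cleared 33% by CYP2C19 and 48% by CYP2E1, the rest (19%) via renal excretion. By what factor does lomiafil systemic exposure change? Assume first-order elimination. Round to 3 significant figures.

1.15

The CYP2C19 pathway (33% of clearance) increases to 1.4× activity: 0.33 × 1.4 = 0.462.
The CYP2E1 pathway (48% of clearance) falls to 0.46× activity: 0.48 × 0.46 = 0.2208.
Non-CYP routes (19%) are unchanged.
CL_new/CL_old = 0.462 + 0.2208 + 0.19 = 0.8728.
Because systemic exposure varies inversely with clearance, the combined effect is 1 / 0.8728 = 1.15.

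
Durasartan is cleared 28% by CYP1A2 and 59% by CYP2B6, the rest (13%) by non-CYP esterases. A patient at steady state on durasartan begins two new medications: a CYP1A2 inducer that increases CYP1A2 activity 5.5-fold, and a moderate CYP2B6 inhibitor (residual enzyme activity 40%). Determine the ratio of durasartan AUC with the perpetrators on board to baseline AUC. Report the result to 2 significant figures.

0.52

The CYP1A2 pathway (28% of clearance) rises to 5.5× activity: 0.28 × 5.5 = 1.54.
The CYP2B6 pathway (59% of clearance) drops to 0.4× activity: 0.59 × 0.4 = 0.236.
Non-CYP routes (13%) are unchanged.
Relative clearance = 1.54 + 0.236 + 0.13 = 1.906.
Net AUC ratio = 1 / 1.906 = 0.52.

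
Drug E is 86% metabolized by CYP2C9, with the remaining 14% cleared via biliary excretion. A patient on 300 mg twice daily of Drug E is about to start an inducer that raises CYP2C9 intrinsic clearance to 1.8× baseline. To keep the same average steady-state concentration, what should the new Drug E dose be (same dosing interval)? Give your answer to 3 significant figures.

CYP2C9: 0.86 × 1.8 = 1.548
Other: 0.14 (unchanged)
Relative clearance = 1.548 + 0.14 = 1.688.
Css,avg = (dose rate)/CL, so holding Css fixed requires dose ∝ CL: 300 × 1.688 = 506 mg.

506 mg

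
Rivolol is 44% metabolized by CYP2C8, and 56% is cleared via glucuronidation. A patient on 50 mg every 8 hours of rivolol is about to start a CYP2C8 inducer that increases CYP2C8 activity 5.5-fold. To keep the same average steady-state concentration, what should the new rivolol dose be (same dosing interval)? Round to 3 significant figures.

149 mg

CYP2C8: 0.44 × 5.5 = 2.42
Other: 0.56 (unchanged)
New clearance relative to baseline: 2.42 + 0.56 = 2.98.
To maintain the same steady-state level, dose must scale with clearance: new dose = 50 × 2.98 = 149 mg.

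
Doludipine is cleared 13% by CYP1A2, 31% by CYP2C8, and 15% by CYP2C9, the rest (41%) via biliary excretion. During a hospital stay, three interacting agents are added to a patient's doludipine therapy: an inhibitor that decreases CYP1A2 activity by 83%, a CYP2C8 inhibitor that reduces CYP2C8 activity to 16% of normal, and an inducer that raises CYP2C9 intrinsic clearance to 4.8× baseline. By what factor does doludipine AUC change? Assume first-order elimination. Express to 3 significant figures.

0.832

The CYP1A2 pathway (13% of clearance) is reduced to 0.17× activity: 0.13 × 0.17 = 0.0221.
The CYP2C8 pathway (31% of clearance) falls to 0.16× activity: 0.31 × 0.16 = 0.0496.
The CYP2C9 pathway (15% of clearance) increases to 4.8× activity: 0.15 × 4.8 = 0.72.
The remaining 41% of clearance is unaffected.
CL_new/CL_old = 0.0221 + 0.0496 + 0.72 + 0.41 = 1.2017.
Net AUC ratio = 1 / 1.2017 = 0.832.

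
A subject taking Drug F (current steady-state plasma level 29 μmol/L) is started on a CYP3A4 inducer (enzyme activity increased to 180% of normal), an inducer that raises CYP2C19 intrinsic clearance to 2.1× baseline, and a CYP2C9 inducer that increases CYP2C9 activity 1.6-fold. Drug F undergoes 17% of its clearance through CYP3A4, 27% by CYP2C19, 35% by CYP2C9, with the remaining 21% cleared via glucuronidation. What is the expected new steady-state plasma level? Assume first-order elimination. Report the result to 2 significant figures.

18 μmol/L

CYP3A4: 0.17 × 1.8 = 0.306
CYP2C19: 0.27 × 2.1 = 0.567
CYP2C9: 0.35 × 1.6 = 0.56
Other: 0.21 (unchanged)
New clearance relative to baseline: 0.306 + 0.567 + 0.56 + 0.21 = 1.643.
Steady-state plasma level ∝ 1/CL: new value = 29 / 1.643 = 18 μmol/L.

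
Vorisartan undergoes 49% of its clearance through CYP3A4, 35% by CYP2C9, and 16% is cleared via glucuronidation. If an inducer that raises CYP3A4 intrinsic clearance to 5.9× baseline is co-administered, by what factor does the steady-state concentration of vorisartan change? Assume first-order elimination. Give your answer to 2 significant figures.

CYP3A4: 0.49 × 5.9 = 2.891
CYP2C9: 0.35 (unchanged)
Other: 0.16 (unchanged)
New clearance relative to baseline: 2.891 + 0.35 + 0.16 = 3.401.
Steady-state concentration is inversely proportional to clearance, so the fold-change is 1 / 3.401 = 0.29.

0.29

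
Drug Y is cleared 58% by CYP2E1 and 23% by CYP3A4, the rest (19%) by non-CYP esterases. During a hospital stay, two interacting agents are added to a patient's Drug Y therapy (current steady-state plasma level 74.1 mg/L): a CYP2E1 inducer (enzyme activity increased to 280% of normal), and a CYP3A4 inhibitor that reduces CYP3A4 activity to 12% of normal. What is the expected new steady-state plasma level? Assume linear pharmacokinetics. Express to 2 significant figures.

CYP2E1: 0.58 × 2.8 = 1.624
CYP3A4: 0.23 × 0.12 = 0.0276
Other: 0.19 (unchanged)
Relative clearance = 1.624 + 0.0276 + 0.19 = 1.8416.
Steady-state plasma level ∝ 1/CL: new value = 74.1 / 1.8416 = 40 mg/L.

40 mg/L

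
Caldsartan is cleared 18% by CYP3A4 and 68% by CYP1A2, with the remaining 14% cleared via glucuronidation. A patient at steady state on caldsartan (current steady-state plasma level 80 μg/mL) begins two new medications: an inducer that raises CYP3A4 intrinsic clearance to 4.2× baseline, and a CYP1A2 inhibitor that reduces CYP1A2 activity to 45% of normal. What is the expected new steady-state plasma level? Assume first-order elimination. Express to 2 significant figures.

67 μg/mL

CYP3A4: 0.18 × 4.2 = 0.756
CYP1A2: 0.68 × 0.45 = 0.306
Other: 0.14 (unchanged)
Relative clearance = 0.756 + 0.306 + 0.14 = 1.202.
Dividing the baseline by the relative clearance: 80 / 1.202 = 67 μg/mL.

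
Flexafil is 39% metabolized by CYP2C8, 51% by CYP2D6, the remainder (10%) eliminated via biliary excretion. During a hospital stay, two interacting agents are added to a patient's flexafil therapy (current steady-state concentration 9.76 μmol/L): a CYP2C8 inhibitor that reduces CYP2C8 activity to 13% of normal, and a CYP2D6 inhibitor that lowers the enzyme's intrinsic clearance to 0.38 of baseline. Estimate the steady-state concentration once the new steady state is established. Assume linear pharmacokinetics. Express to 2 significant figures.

The CYP2C8 pathway (39% of clearance) is reduced to 0.13× activity: 0.39 × 0.13 = 0.0507.
The CYP2D6 pathway (51% of clearance) drops to 0.38× activity: 0.51 × 0.38 = 0.1938.
Non-CYP routes (10%) are unchanged.
CL_new/CL_old = 0.0507 + 0.1938 + 0.1 = 0.3445.
Steady-state concentration ∝ 1/CL: new value = 9.76 / 0.3445 = 28 μmol/L.

28 μmol/L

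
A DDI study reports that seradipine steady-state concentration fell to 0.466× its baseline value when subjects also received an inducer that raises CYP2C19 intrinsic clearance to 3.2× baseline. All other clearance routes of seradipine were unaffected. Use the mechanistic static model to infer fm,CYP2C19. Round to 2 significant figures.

Let x = fm,CYP2C19. Because steady-state concentration ∝ 1/CL, relative clearance rose to 1/0.466 = 2.146.
Setting x·3.2 + (1 − x) = 2.146 and solving: x = (2.146 − 1)/(3.2 − 1) = 0.52.

0.52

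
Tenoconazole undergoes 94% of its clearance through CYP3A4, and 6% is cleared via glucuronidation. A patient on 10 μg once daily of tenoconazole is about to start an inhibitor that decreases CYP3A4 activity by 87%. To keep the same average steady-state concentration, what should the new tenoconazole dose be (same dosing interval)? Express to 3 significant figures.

CYP3A4: 0.94 × 0.13 = 0.1222
Other: 0.06 (unchanged)
New clearance relative to baseline: 0.1222 + 0.06 = 0.1822.
To maintain the same steady-state level, dose must scale with clearance: new dose = 10 × 0.1822 = 1.82 μg.

1.82 μg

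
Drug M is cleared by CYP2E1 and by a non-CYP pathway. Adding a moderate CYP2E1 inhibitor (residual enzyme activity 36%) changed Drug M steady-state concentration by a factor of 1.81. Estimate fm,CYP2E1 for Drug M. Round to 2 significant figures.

0.70

Let x = fm,CYP2E1. Because steady-state concentration ∝ 1/CL, relative clearance fell to 1/1.81 = 0.5525.
Only the CYP2E1 route changed, so 0.5525 = x·0.36 + (1 − x), giving x = 0.70.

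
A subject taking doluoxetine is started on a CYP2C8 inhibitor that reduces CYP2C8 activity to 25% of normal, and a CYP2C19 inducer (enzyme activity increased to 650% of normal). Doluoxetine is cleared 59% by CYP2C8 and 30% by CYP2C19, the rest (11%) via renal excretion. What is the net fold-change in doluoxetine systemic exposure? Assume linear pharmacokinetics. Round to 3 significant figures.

0.453

CYP2C8: 0.59 × 0.25 = 0.1475
CYP2C19: 0.3 × 6.5 = 1.95
Other: 0.11 (unchanged)
CL_new/CL_old = 0.1475 + 1.95 + 0.11 = 2.2075.
Because systemic exposure varies inversely with clearance, the combined effect is 1 / 2.2075 = 0.453.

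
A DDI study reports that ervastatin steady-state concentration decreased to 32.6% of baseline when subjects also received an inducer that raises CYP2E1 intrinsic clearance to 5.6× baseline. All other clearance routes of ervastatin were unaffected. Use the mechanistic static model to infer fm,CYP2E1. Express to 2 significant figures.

0.45

CL'/CL = 1 / 0.326 = 3.067
5.6·fm + (1 − fm) = 3.067
fm = (3.067 − 1) / (5.6 − 1) = 0.45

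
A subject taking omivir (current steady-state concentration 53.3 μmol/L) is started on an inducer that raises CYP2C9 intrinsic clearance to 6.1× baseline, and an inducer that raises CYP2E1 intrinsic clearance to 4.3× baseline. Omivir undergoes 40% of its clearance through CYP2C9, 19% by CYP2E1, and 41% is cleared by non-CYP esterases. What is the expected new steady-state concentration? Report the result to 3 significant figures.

14.5 μmol/L

CYP2C9: 0.4 × 6.1 = 2.44
CYP2E1: 0.19 × 4.3 = 0.817
Other: 0.41 (unchanged)
Relative clearance = 2.44 + 0.817 + 0.41 = 3.667.
New steady-state concentration = 53.3 / 3.667 = 14.5 μmol/L (concentration scales inversely with clearance).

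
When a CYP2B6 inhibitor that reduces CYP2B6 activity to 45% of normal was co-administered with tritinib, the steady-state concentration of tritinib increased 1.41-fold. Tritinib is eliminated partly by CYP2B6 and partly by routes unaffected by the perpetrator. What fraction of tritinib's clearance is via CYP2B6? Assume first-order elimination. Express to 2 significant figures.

0.53

Write x for the fraction cleared via CYP2B6. The observed steady-state concentration change means clearance fell to 1/1.41 = 0.7092 of baseline.
Setting x·0.45 + (1 − x) = 0.7092 and solving: x = (0.7092 − 1)/(0.45 − 1) = 0.53.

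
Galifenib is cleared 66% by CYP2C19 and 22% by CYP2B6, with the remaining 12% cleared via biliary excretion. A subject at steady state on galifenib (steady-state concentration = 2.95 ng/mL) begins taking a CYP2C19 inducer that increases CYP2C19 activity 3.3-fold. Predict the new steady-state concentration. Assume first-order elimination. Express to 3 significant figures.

The CYP2C19 pathway (66% of clearance) rises to 3.3× activity: 0.66 × 3.3 = 2.178.
CYP2B6 (22%) and the residual 12% are unaffected.
CL_new/CL_old = 2.178 + 0.22 + 0.12 = 2.518.
With dosing unchanged, steady-state concentration scales as 1/CL: 2.95 / 2.518 = 1.17 ng/mL.

1.17 ng/mL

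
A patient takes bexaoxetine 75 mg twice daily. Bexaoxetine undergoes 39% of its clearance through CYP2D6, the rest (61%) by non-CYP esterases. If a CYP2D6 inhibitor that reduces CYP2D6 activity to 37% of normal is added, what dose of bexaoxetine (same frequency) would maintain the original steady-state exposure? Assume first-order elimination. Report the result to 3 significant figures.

56.6 mg

The CYP2D6 pathway (39% of clearance) drops to 0.37× activity: 0.39 × 0.37 = 0.1443.
The remaining 61% of clearance is unaffected.
New clearance relative to baseline: 0.1443 + 0.61 = 0.7543.
Exposure is unchanged when dose changes in proportion to clearance. New dose = 75 mg × 0.7543 = 56.6 mg.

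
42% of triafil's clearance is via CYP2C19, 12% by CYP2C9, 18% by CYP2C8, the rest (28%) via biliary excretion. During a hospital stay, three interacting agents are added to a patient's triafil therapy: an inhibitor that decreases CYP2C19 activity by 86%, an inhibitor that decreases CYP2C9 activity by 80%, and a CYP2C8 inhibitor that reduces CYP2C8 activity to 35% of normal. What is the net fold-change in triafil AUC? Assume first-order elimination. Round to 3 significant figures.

The CYP2C19 pathway (42% of clearance) falls to 0.14× activity: 0.42 × 0.14 = 0.0588.
The CYP2C9 pathway (12% of clearance) falls to 0.2× activity: 0.12 × 0.2 = 0.024.
The CYP2C8 pathway (18% of clearance) drops to 0.35× activity: 0.18 × 0.35 = 0.063.
The remaining 28% of clearance is unaffected.
CL_new/CL_old = 0.0588 + 0.024 + 0.063 + 0.28 = 0.4258.
Because AUC varies inversely with clearance, the combined effect is 1 / 0.4258 = 2.35.

2.35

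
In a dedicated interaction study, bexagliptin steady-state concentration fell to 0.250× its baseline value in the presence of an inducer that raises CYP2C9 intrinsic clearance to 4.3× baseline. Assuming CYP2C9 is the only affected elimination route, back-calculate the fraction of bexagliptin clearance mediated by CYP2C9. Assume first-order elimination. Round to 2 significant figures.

Let x = fm,CYP2C9. Because steady-state concentration ∝ 1/CL, relative clearance rose to 1/0.250 = 4.
Setting x·4.3 + (1 − x) = 4 and solving: x = (4 − 1)/(4.3 − 1) = 0.91.

0.91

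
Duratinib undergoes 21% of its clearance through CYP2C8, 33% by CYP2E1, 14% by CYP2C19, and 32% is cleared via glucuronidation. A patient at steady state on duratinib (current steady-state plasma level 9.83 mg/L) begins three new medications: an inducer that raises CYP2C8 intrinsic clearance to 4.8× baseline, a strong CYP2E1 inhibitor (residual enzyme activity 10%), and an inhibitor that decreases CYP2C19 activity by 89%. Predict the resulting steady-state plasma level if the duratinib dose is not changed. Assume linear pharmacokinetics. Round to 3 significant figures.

7.14 mg/L

CYP2C8: 0.21 × 4.8 = 1.008
CYP2E1: 0.33 × 0.1 = 0.033
CYP2C19: 0.14 × 0.11 = 0.0154
Other: 0.32 (unchanged)
Relative clearance = 1.008 + 0.033 + 0.0154 + 0.32 = 1.3764.
New steady-state plasma level = 9.83 / 1.3764 = 7.14 mg/L (concentration scales inversely with clearance).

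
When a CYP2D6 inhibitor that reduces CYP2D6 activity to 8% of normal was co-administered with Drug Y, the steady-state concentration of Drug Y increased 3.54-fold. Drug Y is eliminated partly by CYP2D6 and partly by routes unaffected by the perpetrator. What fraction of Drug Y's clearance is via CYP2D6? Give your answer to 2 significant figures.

0.78

Call the CYP2D6 fraction fm. After the interaction, CL_new/CL_old = fm × 0.08 + (1 − fm).
Steady-state concentration ratio = 1 / (new CL fraction), so new CL fraction = 1 / 3.54 = 0.2825.
fm × 0.08 + 1 − fm = 0.2825  ⇒  fm × (0.08 − 1) = −0.7175  ⇒  fm = 0.78.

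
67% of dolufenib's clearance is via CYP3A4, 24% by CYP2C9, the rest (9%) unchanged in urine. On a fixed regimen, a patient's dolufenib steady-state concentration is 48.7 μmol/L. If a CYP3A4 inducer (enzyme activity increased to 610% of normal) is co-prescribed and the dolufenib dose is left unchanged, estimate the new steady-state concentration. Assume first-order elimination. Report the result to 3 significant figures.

11.0 μmol/L

CYP3A4: 0.67 × 6.1 = 4.087
CYP2C9: 0.24 (unchanged)
Other: 0.09 (unchanged)
New clearance relative to baseline: 4.087 + 0.24 + 0.09 = 4.417.
Steady-state concentration ∝ 1/CL, so new value = 48.7 / 4.417 = 11.0 μmol/L.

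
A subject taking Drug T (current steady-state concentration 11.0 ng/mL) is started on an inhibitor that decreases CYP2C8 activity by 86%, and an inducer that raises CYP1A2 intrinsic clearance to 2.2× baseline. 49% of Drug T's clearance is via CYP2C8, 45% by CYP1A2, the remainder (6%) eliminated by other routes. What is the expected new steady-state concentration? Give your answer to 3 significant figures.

9.83 ng/mL

The CYP2C8 pathway (49% of clearance) falls to 0.14× activity: 0.49 × 0.14 = 0.0686.
The CYP1A2 pathway (45% of clearance) rises to 2.2× activity: 0.45 × 2.2 = 0.99.
Non-CYP routes (6%) are unchanged.
New clearance relative to baseline: 0.0686 + 0.99 + 0.06 = 1.1186.
New steady-state concentration = 11.0 / 1.1186 = 9.83 ng/mL (concentration scales inversely with clearance).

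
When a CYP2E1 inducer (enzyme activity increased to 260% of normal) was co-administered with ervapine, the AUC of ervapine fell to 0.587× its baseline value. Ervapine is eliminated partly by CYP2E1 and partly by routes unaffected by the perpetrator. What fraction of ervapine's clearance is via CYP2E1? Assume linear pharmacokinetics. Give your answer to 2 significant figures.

0.44

Let x = fm,CYP2E1. Because AUC ∝ 1/CL, relative clearance rose to 1/0.587 = 1.704.
Only the CYP2E1 route changed, so 1.704 = x·2.6 + (1 − x), giving x = 0.44.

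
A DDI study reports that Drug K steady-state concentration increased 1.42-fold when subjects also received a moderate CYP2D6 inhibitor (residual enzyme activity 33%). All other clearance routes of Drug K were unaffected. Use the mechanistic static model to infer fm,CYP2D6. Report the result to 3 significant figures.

Let x = fm,CYP2D6. Because steady-state concentration ∝ 1/CL, relative clearance fell to 1/1.42 = 0.7042.
Setting x·0.33 + (1 − x) = 0.7042 and solving: x = (0.7042 − 1)/(0.33 − 1) = 0.441.

0.441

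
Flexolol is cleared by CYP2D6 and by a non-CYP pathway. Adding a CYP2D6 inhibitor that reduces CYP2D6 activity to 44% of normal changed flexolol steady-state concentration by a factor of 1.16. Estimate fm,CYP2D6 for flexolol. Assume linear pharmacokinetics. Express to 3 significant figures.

0.246

Call the CYP2D6 fraction fm. After the interaction, CL_new/CL_old = fm × 0.44 + (1 − fm).
Steady-state concentration ratio = 1 / (new CL fraction), so new CL fraction = 1 / 1.16 = 0.8621.
fm × 0.44 + 1 − fm = 0.8621  ⇒  fm × (0.44 − 1) = −0.1379  ⇒  fm = 0.246.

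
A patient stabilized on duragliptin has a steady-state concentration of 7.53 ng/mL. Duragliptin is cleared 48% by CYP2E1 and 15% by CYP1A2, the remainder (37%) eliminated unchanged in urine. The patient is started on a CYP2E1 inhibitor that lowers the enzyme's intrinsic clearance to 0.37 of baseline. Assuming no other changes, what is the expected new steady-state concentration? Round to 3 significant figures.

10.8 ng/mL

The CYP2E1 pathway (48% of clearance) drops to 0.37× activity: 0.48 × 0.37 = 0.1776.
CYP1A2 (15%) and the residual 37% are unaffected.
CL_new/CL_old = 0.1776 + 0.15 + 0.37 = 0.6976.
With dosing unchanged, steady-state concentration scales as 1/CL: 7.53 / 0.6976 = 10.8 ng/mL.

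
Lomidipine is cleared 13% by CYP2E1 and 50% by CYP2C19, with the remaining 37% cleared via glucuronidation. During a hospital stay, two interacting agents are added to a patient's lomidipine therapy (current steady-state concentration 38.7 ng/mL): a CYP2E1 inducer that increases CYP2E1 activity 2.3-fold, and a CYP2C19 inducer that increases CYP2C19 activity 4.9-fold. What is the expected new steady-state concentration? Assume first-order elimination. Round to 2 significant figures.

The CYP2E1 pathway (13% of clearance) is boosted to 2.3× activity: 0.13 × 2.3 = 0.299.
The CYP2C19 pathway (50% of clearance) rises to 4.9× activity: 0.5 × 4.9 = 2.45.
Non-CYP routes (37%) are unchanged.
Relative clearance = 0.299 + 2.45 + 0.37 = 3.119.
Steady-state concentration ∝ 1/CL: new value = 38.7 / 3.119 = 12 ng/mL.

12 ng/mL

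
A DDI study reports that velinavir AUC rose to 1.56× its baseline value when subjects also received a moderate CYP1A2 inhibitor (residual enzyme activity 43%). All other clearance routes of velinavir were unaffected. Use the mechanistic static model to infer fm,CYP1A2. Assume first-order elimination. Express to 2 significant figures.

Call the CYP1A2 fraction fm. After the interaction, CL_new/CL_old = fm × 0.43 + (1 − fm).
AUC ratio = 1 / (new CL fraction), so new CL fraction = 1 / 1.56 = 0.641.
fm × 0.43 + 1 − fm = 0.641  ⇒  fm × (0.43 − 1) = −0.359  ⇒  fm = 0.63.

0.63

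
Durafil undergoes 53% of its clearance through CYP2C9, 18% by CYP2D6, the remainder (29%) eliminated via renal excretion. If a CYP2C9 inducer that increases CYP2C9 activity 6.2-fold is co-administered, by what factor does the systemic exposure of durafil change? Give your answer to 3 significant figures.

The CYP2C9 pathway (53% of clearance) rises to 6.2× activity: 0.53 × 6.2 = 3.286.
CYP2D6 (18%) and the residual 29% are unaffected.
CL_new/CL_old = 3.286 + 0.18 + 0.29 = 3.756.
Since systemic exposure ∝ 1/CL, the ratio is 1 / 3.756 = 0.266.

0.266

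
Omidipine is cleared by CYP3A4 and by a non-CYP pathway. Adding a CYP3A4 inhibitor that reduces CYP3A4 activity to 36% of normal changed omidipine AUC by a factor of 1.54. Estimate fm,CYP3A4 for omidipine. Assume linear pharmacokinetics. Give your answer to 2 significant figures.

0.55

CL'/CL = 1 / 1.54 = 0.6494
0.36·fm + (1 − fm) = 0.6494
fm = (0.6494 − 1) / (0.36 − 1) = 0.55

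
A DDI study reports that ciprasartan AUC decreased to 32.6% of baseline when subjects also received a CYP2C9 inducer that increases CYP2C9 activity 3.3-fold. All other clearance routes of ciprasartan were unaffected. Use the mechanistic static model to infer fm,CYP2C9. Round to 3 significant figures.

Call the CYP2C9 fraction fm. After the interaction, CL_new/CL_old = fm × 3.3 + (1 − fm).
AUC ratio = 1 / (new CL fraction), so new CL fraction = 1 / 0.326 = 3.067.
fm × 3.3 + 1 − fm = 3.067  ⇒  fm × (3.3 − 1) = 2.067  ⇒  fm = 0.899.

0.899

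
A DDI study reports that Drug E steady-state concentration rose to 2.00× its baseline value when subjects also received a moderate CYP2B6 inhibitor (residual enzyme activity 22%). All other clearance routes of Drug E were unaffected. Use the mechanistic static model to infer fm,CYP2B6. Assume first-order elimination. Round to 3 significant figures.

Call the CYP2B6 fraction fm. After the interaction, CL_new/CL_old = fm × 0.22 + (1 − fm).
Steady-state concentration ratio = 1 / (new CL fraction), so new CL fraction = 1 / 2.00 = 0.5.
fm × 0.22 + 1 − fm = 0.5  ⇒  fm × (0.22 − 1) = −0.5  ⇒  fm = 0.641.

0.641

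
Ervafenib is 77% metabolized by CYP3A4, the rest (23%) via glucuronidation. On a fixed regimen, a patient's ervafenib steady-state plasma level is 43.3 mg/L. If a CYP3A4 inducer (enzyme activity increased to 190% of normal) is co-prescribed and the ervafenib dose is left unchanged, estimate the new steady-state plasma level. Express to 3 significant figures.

The CYP3A4 pathway (77% of clearance) is boosted to 1.9× activity: 0.77 × 1.9 = 1.463.
The remaining 23% of clearance is unaffected.
Relative clearance = 1.463 + 0.23 = 1.693.
Steady-state plasma level ∝ 1/CL, so new value = 43.3 / 1.693 = 25.6 mg/L.

25.6 mg/L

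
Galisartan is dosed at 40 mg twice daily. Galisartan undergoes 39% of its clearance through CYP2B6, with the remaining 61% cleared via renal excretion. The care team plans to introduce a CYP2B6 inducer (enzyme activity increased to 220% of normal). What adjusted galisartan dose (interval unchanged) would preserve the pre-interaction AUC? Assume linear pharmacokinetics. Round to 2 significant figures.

59 mg

The CYP2B6 pathway (39% of clearance) increases to 2.2× activity: 0.39 × 2.2 = 0.858.
The remaining 61% of clearance is unaffected.
CL_new/CL_old = 0.858 + 0.61 = 1.468.
To maintain the same steady-state level, dose must scale with clearance: new dose = 40 × 1.468 = 59 mg.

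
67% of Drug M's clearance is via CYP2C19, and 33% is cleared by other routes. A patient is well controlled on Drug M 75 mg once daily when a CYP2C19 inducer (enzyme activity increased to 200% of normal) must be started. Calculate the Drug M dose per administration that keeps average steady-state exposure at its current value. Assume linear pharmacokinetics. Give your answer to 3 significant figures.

CYP2C19: 0.67 × 2 = 1.34
Other: 0.33 (unchanged)
New clearance relative to baseline: 1.34 + 0.33 = 1.67.
Exposure is unchanged when dose changes in proportion to clearance. New dose = 75 mg × 1.67 = 125 mg.

125 mg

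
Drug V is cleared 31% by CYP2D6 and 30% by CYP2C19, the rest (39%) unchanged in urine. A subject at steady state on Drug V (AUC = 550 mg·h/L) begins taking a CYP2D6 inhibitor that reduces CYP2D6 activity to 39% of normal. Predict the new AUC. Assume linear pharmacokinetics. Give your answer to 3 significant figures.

The CYP2D6 pathway (31% of clearance) is reduced to 0.39× activity: 0.31 × 0.39 = 0.1209.
CYP2C19 (30%) and the residual 39% are unaffected.
Relative clearance = 0.1209 + 0.3 + 0.39 = 0.8109.
New AUC = baseline ÷ relative clearance = 550 / 0.8109 = 678 mg·h/L.

678 mg·h/L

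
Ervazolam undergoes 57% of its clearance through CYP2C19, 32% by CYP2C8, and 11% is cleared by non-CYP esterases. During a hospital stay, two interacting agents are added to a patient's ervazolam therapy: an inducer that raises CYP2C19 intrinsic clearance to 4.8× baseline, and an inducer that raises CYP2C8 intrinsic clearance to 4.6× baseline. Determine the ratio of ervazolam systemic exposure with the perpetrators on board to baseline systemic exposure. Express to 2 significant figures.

The CYP2C19 pathway (57% of clearance) rises to 4.8× activity: 0.57 × 4.8 = 2.736.
The CYP2C8 pathway (32% of clearance) increases to 4.6× activity: 0.32 × 4.6 = 1.472.
The remaining 11% of clearance is unaffected.
CL_new/CL_old = 2.736 + 1.472 + 0.11 = 4.318.
Because systemic exposure varies inversely with clearance, the combined effect is 1 / 4.318 = 0.23.

0.23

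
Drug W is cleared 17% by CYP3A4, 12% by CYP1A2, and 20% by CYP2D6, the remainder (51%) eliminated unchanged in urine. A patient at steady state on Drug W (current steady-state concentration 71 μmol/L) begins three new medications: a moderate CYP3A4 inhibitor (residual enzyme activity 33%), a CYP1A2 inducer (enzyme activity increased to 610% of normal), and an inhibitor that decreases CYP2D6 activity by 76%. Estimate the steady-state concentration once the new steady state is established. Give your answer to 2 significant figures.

53 μmol/L

The CYP3A4 pathway (17% of clearance) is reduced to 0.33× activity: 0.17 × 0.33 = 0.0561.
The CYP1A2 pathway (12% of clearance) is boosted to 6.1× activity: 0.12 × 6.1 = 0.732.
The CYP2D6 pathway (20% of clearance) falls to 0.24× activity: 0.2 × 0.24 = 0.048.
The remaining 51% of clearance is unaffected.
CL_new/CL_old = 0.0561 + 0.732 + 0.048 + 0.51 = 1.3461.
New steady-state concentration = 71 / 1.3461 = 53 μmol/L (concentration scales inversely with clearance).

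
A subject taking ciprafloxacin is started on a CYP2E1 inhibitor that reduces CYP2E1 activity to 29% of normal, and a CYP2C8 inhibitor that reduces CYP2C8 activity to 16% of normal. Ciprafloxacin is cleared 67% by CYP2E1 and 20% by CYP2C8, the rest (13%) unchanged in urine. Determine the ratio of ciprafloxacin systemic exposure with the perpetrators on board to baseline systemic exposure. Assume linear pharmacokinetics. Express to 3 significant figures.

The CYP2E1 pathway (67% of clearance) falls to 0.29× activity: 0.67 × 0.29 = 0.1943.
The CYP2C8 pathway (20% of clearance) falls to 0.16× activity: 0.2 × 0.16 = 0.032.
The remaining 13% of clearance is unaffected.
CL_new/CL_old = 0.1943 + 0.032 + 0.13 = 0.3563.
Systemic exposure ∝ 1/CL: fold-change = 1 / 0.3563 = 2.81.

2.81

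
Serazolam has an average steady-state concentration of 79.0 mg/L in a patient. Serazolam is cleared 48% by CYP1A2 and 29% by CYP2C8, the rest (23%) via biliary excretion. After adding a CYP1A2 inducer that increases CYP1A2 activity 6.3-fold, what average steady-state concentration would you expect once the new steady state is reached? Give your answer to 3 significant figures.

22.3 mg/L

The CYP1A2 pathway (48% of clearance) increases to 6.3× activity: 0.48 × 6.3 = 3.024.
CYP2C8 (29%) and the residual 23% are unaffected.
Relative clearance = 3.024 + 0.29 + 0.23 = 3.544.
With dosing unchanged, average steady-state concentration scales as 1/CL: 79.0 / 3.544 = 22.3 mg/L.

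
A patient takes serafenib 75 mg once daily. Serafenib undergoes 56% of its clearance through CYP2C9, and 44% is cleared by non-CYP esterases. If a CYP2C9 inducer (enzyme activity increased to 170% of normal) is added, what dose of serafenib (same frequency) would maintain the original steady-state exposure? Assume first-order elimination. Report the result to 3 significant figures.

The CYP2C9 pathway (56% of clearance) rises to 1.7× activity: 0.56 × 1.7 = 0.952.
The remaining 44% of clearance is unaffected.
Relative clearance = 0.952 + 0.44 = 1.392.
Css,avg = (dose rate)/CL, so holding Css fixed requires dose ∝ CL: 75 × 1.392 = 104 mg.

104 mg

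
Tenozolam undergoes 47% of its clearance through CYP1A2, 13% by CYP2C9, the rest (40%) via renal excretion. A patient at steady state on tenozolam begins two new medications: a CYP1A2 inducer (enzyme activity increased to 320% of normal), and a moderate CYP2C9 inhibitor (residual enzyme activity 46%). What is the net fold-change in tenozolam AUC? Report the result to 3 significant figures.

0.509

CYP1A2: 0.47 × 3.2 = 1.504
CYP2C9: 0.13 × 0.46 = 0.0598
Other: 0.4 (unchanged)
Relative clearance = 1.504 + 0.0598 + 0.4 = 1.9638.
Net AUC ratio = 1 / 1.9638 = 0.509.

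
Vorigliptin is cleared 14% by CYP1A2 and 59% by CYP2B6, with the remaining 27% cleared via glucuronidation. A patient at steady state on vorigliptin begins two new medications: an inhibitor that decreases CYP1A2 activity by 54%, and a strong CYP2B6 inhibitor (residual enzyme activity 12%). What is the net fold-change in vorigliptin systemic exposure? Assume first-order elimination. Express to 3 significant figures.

The CYP1A2 pathway (14% of clearance) falls to 0.46× activity: 0.14 × 0.46 = 0.0644.
The CYP2B6 pathway (59% of clearance) drops to 0.12× activity: 0.59 × 0.12 = 0.0708.
The remaining 27% of clearance is unaffected.
CL_new/CL_old = 0.0644 + 0.0708 + 0.27 = 0.4052.
Net systemic exposure ratio = 1 / 0.4052 = 2.47.

2.47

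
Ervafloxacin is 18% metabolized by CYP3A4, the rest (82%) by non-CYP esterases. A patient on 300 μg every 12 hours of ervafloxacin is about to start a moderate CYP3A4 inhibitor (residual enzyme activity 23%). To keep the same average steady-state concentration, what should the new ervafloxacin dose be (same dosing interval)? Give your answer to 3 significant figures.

The CYP3A4 pathway (18% of clearance) is reduced to 0.23× activity: 0.18 × 0.23 = 0.0414.
Non-CYP routes (82%) are unchanged.
New clearance relative to baseline: 0.0414 + 0.82 = 0.8614.
Css,avg = (dose rate)/CL, so holding Css fixed requires dose ∝ CL: 300 × 0.8614 = 258 μg.

258 μg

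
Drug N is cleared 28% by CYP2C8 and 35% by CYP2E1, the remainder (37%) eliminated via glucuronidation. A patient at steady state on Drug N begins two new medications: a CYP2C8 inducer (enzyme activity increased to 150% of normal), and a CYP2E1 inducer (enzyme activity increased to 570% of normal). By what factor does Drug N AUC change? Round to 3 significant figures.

The CYP2C8 pathway (28% of clearance) is boosted to 1.5× activity: 0.28 × 1.5 = 0.42.
The CYP2E1 pathway (35% of clearance) rises to 5.7× activity: 0.35 × 5.7 = 1.995.
The remaining 37% of clearance is unaffected.
New clearance relative to baseline: 0.42 + 1.995 + 0.37 = 2.785.
AUC ∝ 1/CL: fold-change = 1 / 2.785 = 0.359.

0.359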